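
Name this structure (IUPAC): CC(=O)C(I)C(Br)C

4-bromo-3-iodopentan-2-one

The longest chain bearing the carbonyl is 5 carbons long (pentane).
A ketone (C=O on an internal carbon) is the principal characteristic group, giving the suffix -one.
The numbering direction is chosen so that numbering from this end puts the carbonyl group at C-2 rather than C-4.
With this numbering: the carbonyl at C-2; a bromo group at C-4; an iodo group at C-3.
The substituents are ordered alphabetically, ignoring any di-/tri- multipliers.
Assembling the pieces gives 4-bromo-3-iodopentan-2-one.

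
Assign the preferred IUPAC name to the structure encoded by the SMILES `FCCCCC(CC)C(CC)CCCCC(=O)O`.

6,7-diethyl-11-fluoroundecanoic acid

The longest carbon chain that includes the –COOH group has 11 carbons, so the parent hydride is undecane.
The highest-priority functional group is a carboxylic acid (terminal –COOH), so the name ends in -oic acid.
Choose the numbering such that the carboxylic acid carbon is C-1 by definition.
With this numbering: ethyl groups at C-6 and C-7; a fluoro group at C-11.
Substituent prefixes are cited in alphabetical order (multiplying prefixes like di-/tri- are ignored for ordering).
The name is 6,7-diethyl-11-fluoroundecanoic acid.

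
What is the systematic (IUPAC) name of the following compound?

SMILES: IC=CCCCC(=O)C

The longest carbon chain that includes the carbonyl and the multiple bond has 7 carbons, so the parent hydride is heptane.
The highest-priority functional group is a ketone (C=O on an internal carbon), so the name ends in -one.
A C=C double bond in the chain gives the infix -ene-.
Choose the numbering such that numbering from this end puts the carbonyl group at C-2 rather than C-6.
This places the carbonyl at C-2; the double bond between C-6 and C-7; an iodo group at C-7.
Assembling the pieces gives 7-iodohept-6-en-2-one.

7-iodohept-6-en-2-one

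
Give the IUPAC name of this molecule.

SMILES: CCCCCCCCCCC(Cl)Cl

1,1-dichloroundecane

The longest carbon chain is 11 atoms: the parent is undecane.
Choose the numbering such that the substituent locant set {1,1} is lower than {11,11} at the first point of difference.
That gives two chloro groups at C-1.
Assembling the pieces gives 1,1-dichloroundecane.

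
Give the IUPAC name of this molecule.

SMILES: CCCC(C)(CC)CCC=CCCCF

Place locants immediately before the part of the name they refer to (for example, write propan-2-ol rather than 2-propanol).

Counting along the main chain through the multiple bond gives 11 carbons: the parent is undecane.
The chain contains a C=C double bond, so the unsaturation ending is -ene.
Number the chain so that numbering from this end puts the double bond at C-4 rather than C-7.
With this numbering: the double bond between C-4 and C-5; an ethyl group at C-8; a fluoro group at C-1; a methyl group at C-8.
The substituents are ordered alphabetically, ignoring any di-/tri- multipliers.
Assembling the pieces gives 8-ethyl-1-fluoro-8-methylundec-4-ene.

8-ethyl-1-fluoro-8-methylundec-4-ene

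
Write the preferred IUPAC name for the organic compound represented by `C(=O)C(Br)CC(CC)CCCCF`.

2-bromo-4-ethyl-8-fluorooctanal

The longest carbon chain that includes the –CHO group has 8 carbons, so the parent hydride is octane.
An aldehyde (terminal –CHO) is the principal characteristic group, giving the suffix -al.
Number the chain so that the aldehyde carbon is C-1 by definition.
This places a bromo group at C-2; an ethyl group at C-4; a fluoro group at C-8.
Substituent prefixes are cited in alphabetical order (multiplying prefixes like di-/tri- are ignored for ordering).
The name is 2-bromo-4-ethyl-8-fluorooctanal.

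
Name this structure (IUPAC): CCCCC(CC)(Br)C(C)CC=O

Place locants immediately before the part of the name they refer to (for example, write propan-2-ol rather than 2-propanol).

4-bromo-4-ethyl-3-methyloctanal

Counting along the main chain through the –CHO group gives 8 carbons: the parent is octane.
An aldehyde (terminal –CHO) is the principal characteristic group, giving the suffix -al.
Choose the numbering such that the aldehyde carbon is C-1 by definition.
This places a bromo group at C-4; an ethyl group at C-4; a methyl group at C-3.
Substituent prefixes are cited in alphabetical order (multiplying prefixes like di-/tri- are ignored for ordering).
The name is 4-bromo-4-ethyl-3-methyloctanal.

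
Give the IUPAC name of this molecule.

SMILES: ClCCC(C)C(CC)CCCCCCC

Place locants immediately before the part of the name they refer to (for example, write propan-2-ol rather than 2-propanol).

1-chloro-4-ethyl-3-methylundecane

The longest continuous carbon chain has 11 atoms, so the parent hydride is undecane.
Choose the numbering such that the substituent locant set {1,3,4} is lower than {8,9,11} at the first point of difference.
That gives a chloro group at C-1; an ethyl group at C-4; a methyl group at C-3.
Substituent prefixes are cited in alphabetical order (multiplying prefixes like di-/tri- are ignored for ordering).
The name is 1-chloro-4-ethyl-3-methylundecane.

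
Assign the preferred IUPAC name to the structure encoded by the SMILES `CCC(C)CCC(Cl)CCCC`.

6-chloro-3-methyldecane

The longest carbon chain is 10 atoms: the parent is decane.
The numbering direction is chosen so that the substituent locant set {3,6} is lower than {5,8} at the first point of difference.
With this numbering: a chloro group at C-6; a methyl group at C-3.
Substituent prefixes are cited in alphabetical order (multiplying prefixes like di-/tri- are ignored for ordering).
Putting it together: 6-chloro-3-methyldecane.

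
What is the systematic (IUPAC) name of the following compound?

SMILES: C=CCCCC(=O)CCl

The longest chain bearing the carbonyl and the multiple bond is 7 carbons long (heptane).
The highest-priority functional group is a ketone (C=O on an internal carbon), so the name ends in -one.
There is one C=C double bond, indicated by the ending -ene.
Number the chain so that numbering from this end puts the carbonyl group at C-2 rather than C-6.
This places the carbonyl at C-2; the double bond between C-6 and C-7; a chloro group at C-1.
Assembling the pieces gives 1-chlorohept-6-en-2-one.

1-chlorohept-6-en-2-one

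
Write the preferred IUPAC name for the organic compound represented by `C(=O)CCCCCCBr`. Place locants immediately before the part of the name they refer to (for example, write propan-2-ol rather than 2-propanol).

7-bromoheptanal

The longest chain bearing the –CHO group is 7 carbons long (heptane).
An aldehyde (terminal –CHO) is the principal characteristic group, giving the suffix -al.
The numbering direction is chosen so that the aldehyde carbon is C-1 by definition.
That gives a bromo group at C-7.
Putting it together: 7-bromoheptanal.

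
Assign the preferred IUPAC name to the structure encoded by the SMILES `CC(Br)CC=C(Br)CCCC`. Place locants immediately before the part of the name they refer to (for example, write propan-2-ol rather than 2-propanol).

The longest chain bearing the multiple bond is 9 carbons long (nonane).
The chain contains a C=C double bond, so the unsaturation ending is -ene.
Number the chain so that numbering from this end puts the double bond at C-4 rather than C-5.
With this numbering: the double bond between C-4 and C-5; bromo groups at C-2 and C-5.
The name is 2,5-dibromonon-4-ene.

2,5-dibromonon-4-ene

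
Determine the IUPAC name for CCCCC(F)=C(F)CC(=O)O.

3,4-difluorooct-3-enoic acid

The longest chain bearing the –COOH group and the multiple bond is 8 carbons long (octane).
The principal characteristic group is a carboxylic acid (terminal –COOH), named with the suffix -oic acid.
The chain contains a C=C double bond, so the unsaturation ending is -ene.
Choose the numbering such that the carboxylic acid carbon is C-1 by definition.
That gives the double bond between C-3 and C-4; fluoro groups at C-3 and C-4.
Assembling the pieces gives 3,4-difluorooct-3-enoic acid.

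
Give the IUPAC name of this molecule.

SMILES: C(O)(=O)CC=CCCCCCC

dec-3-enoic acid

The longest chain bearing the –COOH group and the multiple bond is 10 carbons long (decane).
The highest-priority functional group is a carboxylic acid (terminal –COOH), so the name ends in -oic acid.
The chain contains a C=C double bond, so the unsaturation ending is -ene.
Choose the numbering such that the carboxylic acid carbon is C-1 by definition.
This places the double bond between C-3 and C-4.
Assembling the pieces gives dec-3-enoic acid.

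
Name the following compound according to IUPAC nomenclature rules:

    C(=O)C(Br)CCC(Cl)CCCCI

2-bromo-5-chloro-9-iodononanal

The longest carbon chain that includes the –CHO group has 9 carbons, so the parent hydride is nonane.
An aldehyde (terminal –CHO) is the principal characteristic group, giving the suffix -al.
The numbering direction is chosen so that the aldehyde carbon is C-1 by definition.
With this numbering: a bromo group at C-2; a chloro group at C-5; an iodo group at C-9.
The substituents are ordered alphabetically, ignoring any di-/tri- multipliers.
Assembling the pieces gives 2-bromo-5-chloro-9-iodononanal.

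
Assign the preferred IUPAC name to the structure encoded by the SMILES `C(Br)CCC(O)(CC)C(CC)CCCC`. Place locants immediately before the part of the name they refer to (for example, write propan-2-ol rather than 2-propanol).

1-bromo-4,5-diethylnonan-4-ol

The longest chain bearing the –OH group is 9 carbons long (nonane).
An alcohol (–OH) is the principal characteristic group, giving the suffix -ol.
The numbering direction is chosen so that numbering from this end puts the hydroxyl group at C-4 rather than C-6.
With this numbering: the hydroxyl at C-4; a bromo group at C-1; ethyl groups at C-4 and C-5.
Substituent prefixes are cited in alphabetical order (multiplying prefixes like di-/tri- are ignored for ordering).
Assembling the pieces gives 1-bromo-4,5-diethylnonan-4-ol.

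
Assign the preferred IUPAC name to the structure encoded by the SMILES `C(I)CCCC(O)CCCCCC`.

1-iodoundecan-5-ol

The longest chain bearing the –OH group is 11 carbons long (undecane).
The highest-priority functional group is an alcohol (–OH), so the name ends in -ol.
The numbering direction is chosen so that numbering from this end puts the hydroxyl group at C-5 rather than C-7.
That gives the hydroxyl at C-5; an iodo group at C-1.
The name is 1-iodoundecan-5-ol.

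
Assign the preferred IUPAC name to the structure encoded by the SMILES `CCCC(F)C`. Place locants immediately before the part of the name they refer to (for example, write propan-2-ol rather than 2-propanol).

The longest continuous carbon chain has 5 atoms, so the parent hydride is pentane.
The numbering direction is chosen so that the substituent locant set {2} is lower than {4} at the first point of difference.
That gives a fluoro group at C-2.
The name is 2-fluoropentane.

2-fluoropentane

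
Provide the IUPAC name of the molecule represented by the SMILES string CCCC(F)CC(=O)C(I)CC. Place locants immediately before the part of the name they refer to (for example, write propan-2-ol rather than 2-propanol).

6-fluoro-3-iodononan-4-one

Counting along the main chain through the carbonyl gives 9 carbons: the parent is nonane.
The principal characteristic group is a ketone (C=O on an internal carbon), named with the suffix -one.
Number the chain so that numbering from this end puts the carbonyl group at C-4 rather than C-6.
With this numbering: the carbonyl at C-4; a fluoro group at C-6; an iodo group at C-3.
Prefixes are listed alphabetically: fluoro, iodo.
Assembling the pieces gives 6-fluoro-3-iodononan-4-one.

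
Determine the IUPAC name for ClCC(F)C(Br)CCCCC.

The longest continuous carbon chain has 8 atoms, so the parent hydride is octane.
The numbering direction is chosen so that the substituent locant set {1,2,3} is lower than {6,7,8} at the first point of difference.
With this numbering: a bromo group at C-3; a chloro group at C-1; a fluoro group at C-2.
The substituents are ordered alphabetically, ignoring any di-/tri- multipliers.
Assembling the pieces gives 3-bromo-1-chloro-2-fluorooctane.

3-bromo-1-chloro-2-fluorooctane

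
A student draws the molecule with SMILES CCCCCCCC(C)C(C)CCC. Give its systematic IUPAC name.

4,5-dimethyldodecane

The parent chain contains 12 carbons (dodecane).
The numbering direction is chosen so that the substituent locant set {4,5} is lower than {8,9} at the first point of difference.
That gives methyl groups at C-4 and C-5.
The name is 4,5-dimethyldodecane.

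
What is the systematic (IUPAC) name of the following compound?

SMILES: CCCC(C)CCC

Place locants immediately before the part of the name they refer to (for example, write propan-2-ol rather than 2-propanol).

4-methylheptane

The longest continuous carbon chain has 7 atoms, so the parent hydride is heptane.
The molecule is symmetric, so either numbering direction gives the same locants.
With this numbering: a methyl group at C-4.
Putting it together: 4-methylheptane.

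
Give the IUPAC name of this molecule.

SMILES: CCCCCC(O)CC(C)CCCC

8-methyldodecan-6-ol

The longest carbon chain that includes the –OH group has 12 carbons, so the parent hydride is dodecane.
An alcohol (–OH) is the principal characteristic group, giving the suffix -ol.
The numbering direction is chosen so that numbering from this end puts the hydroxyl group at C-6 rather than C-7.
That gives the hydroxyl at C-6; a methyl group at C-8.
Assembling the pieces gives 8-methyldodecan-6-ol.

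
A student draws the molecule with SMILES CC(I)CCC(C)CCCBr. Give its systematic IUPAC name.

The longest continuous carbon chain has 8 atoms, so the parent hydride is octane.
The numbering direction is chosen so that the substituent locant set {1,4,7} is lower than {2,5,8} at the first point of difference.
This places a bromo group at C-1; an iodo group at C-7; a methyl group at C-4.
The substituents are ordered alphabetically, ignoring any di-/tri- multipliers.
Putting it together: 1-bromo-7-iodo-4-methyloctane.

1-bromo-7-iodo-4-methyloctane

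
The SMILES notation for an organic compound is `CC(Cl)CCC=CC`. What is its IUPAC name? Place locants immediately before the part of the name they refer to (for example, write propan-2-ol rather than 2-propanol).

6-chlorohept-2-ene

Counting along the main chain through the multiple bond gives 7 carbons: the parent is heptane.
A C=C double bond in the chain gives the infix -ene-.
Number the chain so that numbering from this end puts the double bond at C-2 rather than C-5.
That gives the double bond between C-2 and C-3; a chloro group at C-6.
The name is 6-chlorohept-2-ene.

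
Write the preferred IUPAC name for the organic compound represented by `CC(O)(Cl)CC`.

The longest carbon chain that includes the –OH group has 4 carbons, so the parent hydride is butane.
The principal characteristic group is an alcohol (–OH), named with the suffix -ol.
Number the chain so that numbering from this end puts the hydroxyl group at C-2 rather than C-3.
This places the hydroxyl at C-2; a chloro group at C-2.
The name is 2-chlorobutan-2-ol.

2-chlorobutan-2-ol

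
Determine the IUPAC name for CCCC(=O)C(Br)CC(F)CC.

The longest chain bearing the carbonyl is 9 carbons long (nonane).
The principal characteristic group is a ketone (C=O on an internal carbon), named with the suffix -one.
The numbering direction is chosen so that numbering from this end puts the carbonyl group at C-4 rather than C-6.
With this numbering: the carbonyl at C-4; a bromo group at C-5; a fluoro group at C-7.
The substituents are ordered alphabetically, ignoring any di-/tri- multipliers.
Putting it together: 5-bromo-7-fluorononan-4-one.

5-bromo-7-fluorononan-4-one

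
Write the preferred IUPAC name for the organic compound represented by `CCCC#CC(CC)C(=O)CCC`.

The longest chain bearing the carbonyl and the multiple bond is 10 carbons long (decane).
The highest-priority functional group is a ketone (C=O on an internal carbon), so the name ends in -one.
A C≡C triple bond in the chain gives the infix -yne-.
Number the chain so that numbering from this end puts the carbonyl group at C-4 rather than C-7.
That gives the carbonyl at C-4; the triple bond between C-6 and C-7; an ethyl group at C-5.
Putting it together: 5-ethyldec-6-yn-4-one.

5-ethyldec-6-yn-4-one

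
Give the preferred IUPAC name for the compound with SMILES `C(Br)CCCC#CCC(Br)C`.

2,9-dibromonon-4-yne

Counting along the main chain through the multiple bond gives 9 carbons: the parent is nonane.
There is one C≡C triple bond, indicated by the ending -yne.
Choose the numbering such that numbering from this end puts the triple bond at C-4 rather than C-5.
With this numbering: the triple bond between C-4 and C-5; bromo groups at C-2 and C-9.
Assembling the pieces gives 2,9-dibromonon-4-yne.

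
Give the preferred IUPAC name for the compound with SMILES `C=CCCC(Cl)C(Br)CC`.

The longest chain bearing the multiple bond is 8 carbons long (octane).
There is one C=C double bond, indicated by the ending -ene.
Choose the numbering such that numbering from this end puts the double bond at C-1 rather than C-7.
This places the double bond between C-1 and C-2; a bromo group at C-6; a chloro group at C-5.
Substituent prefixes are cited in alphabetical order (multiplying prefixes like di-/tri- are ignored for ordering).
Assembling the pieces gives 6-bromo-5-chlorooct-1-ene.

6-bromo-5-chlorooct-1-ene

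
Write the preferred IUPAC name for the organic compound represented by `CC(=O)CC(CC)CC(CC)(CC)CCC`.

4,6,6-triethylnonan-2-one

The longest carbon chain that includes the carbonyl has 9 carbons, so the parent hydride is nonane.
A ketone (C=O on an internal carbon) is the principal characteristic group, giving the suffix -one.
Number the chain so that numbering from this end puts the carbonyl group at C-2 rather than C-8.
With this numbering: the carbonyl at C-2; ethyl groups at C-4 and C-6 (×2).
Putting it together: 4,6,6-triethylnonan-2-one.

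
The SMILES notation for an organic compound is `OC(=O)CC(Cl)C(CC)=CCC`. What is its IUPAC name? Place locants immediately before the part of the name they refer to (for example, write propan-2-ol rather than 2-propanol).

3-chloro-4-ethylhept-4-enoic acid

Counting along the main chain through the –COOH group and the multiple bond gives 7 carbons: the parent is heptane.
The principal characteristic group is a carboxylic acid (terminal –COOH), named with the suffix -oic acid.
The chain contains a C=C double bond, so the unsaturation ending is -ene.
The numbering direction is chosen so that the carboxylic acid carbon is C-1 by definition.
That gives the double bond between C-4 and C-5; a chloro group at C-3; an ethyl group at C-4.
Prefixes are listed alphabetically: chloro, ethyl.
Assembling the pieces gives 3-chloro-4-ethylhept-4-enoic acid.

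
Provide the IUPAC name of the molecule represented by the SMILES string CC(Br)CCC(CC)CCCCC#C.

10-bromo-7-ethylundec-1-yne

The longest chain bearing the multiple bond is 11 carbons long (undecane).
A C≡C triple bond in the chain gives the infix -yne-.
Choose the numbering such that numbering from this end puts the triple bond at C-1 rather than C-10.
That gives the triple bond between C-1 and C-2; a bromo group at C-10; an ethyl group at C-7.
Prefixes are listed alphabetically: bromo, ethyl.
The name is 10-bromo-7-ethylundec-1-yne.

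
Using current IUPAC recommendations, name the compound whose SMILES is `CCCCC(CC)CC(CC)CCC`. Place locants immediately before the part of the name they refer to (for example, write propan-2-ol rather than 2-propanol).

4,6-diethyldecane

The longest continuous carbon chain has 10 atoms, so the parent hydride is decane.
Number the chain so that the substituent locant set {4,6} is lower than {5,7} at the first point of difference.
That gives ethyl groups at C-4 and C-6.
Putting it together: 4,6-diethyldecane.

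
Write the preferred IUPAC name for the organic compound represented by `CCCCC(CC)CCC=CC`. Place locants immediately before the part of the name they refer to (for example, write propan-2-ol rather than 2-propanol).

6-ethyldec-2-ene

The longest chain bearing the multiple bond is 10 carbons long (decane).
There is one C=C double bond, indicated by the ending -ene.
Number the chain so that numbering from this end puts the double bond at C-2 rather than C-8.
That gives the double bond between C-2 and C-3; an ethyl group at C-6.
Assembling the pieces gives 6-ethyldec-2-ene.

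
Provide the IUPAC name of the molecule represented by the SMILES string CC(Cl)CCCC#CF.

The longest chain bearing the multiple bond is 7 carbons long (heptane).
The chain contains a C≡C triple bond, so the unsaturation ending is -yne.
The numbering direction is chosen so that numbering from this end puts the triple bond at C-1 rather than C-6.
That gives the triple bond between C-1 and C-2; a chloro group at C-6; a fluoro group at C-1.
Prefixes are listed alphabetically: chloro, fluoro.
Assembling the pieces gives 6-chloro-1-fluorohept-1-yne.

6-chloro-1-fluorohept-1-yne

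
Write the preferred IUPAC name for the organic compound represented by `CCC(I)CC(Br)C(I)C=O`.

The longest chain bearing the –CHO group is 7 carbons long (heptane).
The principal characteristic group is an aldehyde (terminal –CHO), named with the suffix -al.
Choose the numbering such that the aldehyde carbon is C-1 by definition.
That gives a bromo group at C-3; iodo groups at C-2 and C-5.
The substituents are ordered alphabetically, ignoring any di-/tri- multipliers.
The name is 3-bromo-2,5-diiodoheptanal.

3-bromo-2,5-diiodoheptanal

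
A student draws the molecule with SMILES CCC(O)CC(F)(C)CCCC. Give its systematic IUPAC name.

5-fluoro-5-methylnonan-3-ol

The longest chain bearing the –OH group is 9 carbons long (nonane).
The principal characteristic group is an alcohol (–OH), named with the suffix -ol.
Choose the numbering such that numbering from this end puts the hydroxyl group at C-3 rather than C-7.
That gives the hydroxyl at C-3; a fluoro group at C-5; a methyl group at C-5.
Prefixes are listed alphabetically: fluoro, methyl.
Assembling the pieces gives 5-fluoro-5-methylnonan-3-ol.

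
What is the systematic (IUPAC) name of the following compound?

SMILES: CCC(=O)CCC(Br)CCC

6-bromononan-3-one

The longest chain bearing the carbonyl is 9 carbons long (nonane).
A ketone (C=O on an internal carbon) is the principal characteristic group, giving the suffix -one.
The numbering direction is chosen so that numbering from this end puts the carbonyl group at C-3 rather than C-7.
With this numbering: the carbonyl at C-3; a bromo group at C-6.
Putting it together: 6-bromononan-3-one.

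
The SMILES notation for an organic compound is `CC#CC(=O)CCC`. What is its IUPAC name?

The longest chain bearing the carbonyl and the multiple bond is 7 carbons long (heptane).
The principal characteristic group is a ketone (C=O on an internal carbon), named with the suffix -one.
The chain contains a C≡C triple bond, so the unsaturation ending is -yne.
The numbering direction is chosen so that numbering from this end puts the triple bond at C-2 rather than C-5.
This places the carbonyl at C-4; the triple bond between C-2 and C-3.
The name is hept-2-yn-4-one.

hept-2-yn-4-one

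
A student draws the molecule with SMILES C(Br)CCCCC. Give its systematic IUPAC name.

1-bromohexane

The longest continuous carbon chain has 6 atoms, so the parent hydride is hexane.
Choose the numbering such that the substituent locant set {1} is lower than {6} at the first point of difference.
This places a bromo group at C-1.
Putting it together: 1-bromohexane.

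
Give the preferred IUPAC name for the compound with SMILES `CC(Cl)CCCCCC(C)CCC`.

The parent chain contains 11 carbons (undecane).
Choose the numbering such that the substituent locant set {2,8} is lower than {4,10} at the first point of difference.
This places a chloro group at C-2; a methyl group at C-8.
Prefixes are listed alphabetically: chloro, methyl.
Putting it together: 2-chloro-8-methylundecane.

2-chloro-8-methylundecane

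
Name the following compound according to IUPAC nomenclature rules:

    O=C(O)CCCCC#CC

Counting along the main chain through the –COOH group and the multiple bond gives 8 carbons: the parent is octane.
The highest-priority functional group is a carboxylic acid (terminal –COOH), so the name ends in -oic acid.
A C≡C triple bond in the chain gives the infix -yne-.
Number the chain so that the carboxylic acid carbon is C-1 by definition.
That gives the triple bond between C-6 and C-7.
The name is oct-6-ynoic acid.

oct-6-ynoic acid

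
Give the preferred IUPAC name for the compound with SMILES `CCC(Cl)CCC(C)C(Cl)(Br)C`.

The parent chain contains 8 carbons (octane).
Number the chain so that the substituent locant set {2,2,3,6} is lower than {3,6,7,7} at the first point of difference.
That gives a bromo group at C-2; chloro groups at C-2 and C-6; a methyl group at C-3.
The substituents are ordered alphabetically, ignoring any di-/tri- multipliers.
The name is 2-bromo-2,6-dichloro-3-methyloctane.

2-bromo-2,6-dichloro-3-methyloctane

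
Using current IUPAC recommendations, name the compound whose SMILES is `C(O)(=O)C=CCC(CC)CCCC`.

The longest chain bearing the –COOH group and the multiple bond is 9 carbons long (nonane).
The highest-priority functional group is a carboxylic acid (terminal –COOH), so the name ends in -oic acid.
A C=C double bond in the chain gives the infix -ene-.
Number the chain so that the carboxylic acid carbon is C-1 by definition.
This places the double bond between C-2 and C-3; an ethyl group at C-5.
The name is 5-ethylnon-2-enoic acid.

5-ethylnon-2-enoic acid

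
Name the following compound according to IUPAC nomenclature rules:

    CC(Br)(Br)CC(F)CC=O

Counting along the main chain through the –CHO group gives 6 carbons: the parent is hexane.
The highest-priority functional group is an aldehyde (terminal –CHO), so the name ends in -al.
Number the chain so that the aldehyde carbon is C-1 by definition.
That gives two bromo groups at C-5; a fluoro group at C-3.
Substituent prefixes are cited in alphabetical order (multiplying prefixes like di-/tri- are ignored for ordering).
Assembling the pieces gives 5,5-dibromo-3-fluorohexanal.

5,5-dibromo-3-fluorohexanal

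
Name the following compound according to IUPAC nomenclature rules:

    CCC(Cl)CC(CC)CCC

3-chloro-5-ethyloctane

The longest carbon chain is 8 atoms: the parent is octane.
The numbering direction is chosen so that the substituent locant set {3,5} is lower than {4,6} at the first point of difference.
With this numbering: a chloro group at C-3; an ethyl group at C-5.
The substituents are ordered alphabetically, ignoring any di-/tri- multipliers.
Assembling the pieces gives 3-chloro-5-ethyloctane.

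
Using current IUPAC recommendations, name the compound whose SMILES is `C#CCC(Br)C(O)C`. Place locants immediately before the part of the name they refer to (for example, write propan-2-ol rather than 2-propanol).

The longest carbon chain that includes the –OH group and the multiple bond has 6 carbons, so the parent hydride is hexane.
The highest-priority functional group is an alcohol (–OH), so the name ends in -ol.
The chain contains a C≡C triple bond, so the unsaturation ending is -yne.
The numbering direction is chosen so that numbering from this end puts the hydroxyl group at C-2 rather than C-5.
With this numbering: the hydroxyl at C-2; the triple bond between C-5 and C-6; a bromo group at C-3.
Assembling the pieces gives 3-bromohex-5-yn-2-ol.

3-bromohex-5-yn-2-ol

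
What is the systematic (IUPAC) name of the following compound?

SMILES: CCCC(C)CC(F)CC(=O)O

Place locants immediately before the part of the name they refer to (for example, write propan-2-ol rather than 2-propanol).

Counting along the main chain through the –COOH group gives 8 carbons: the parent is octane.
The principal characteristic group is a carboxylic acid (terminal –COOH), named with the suffix -oic acid.
Choose the numbering such that the carboxylic acid carbon is C-1 by definition.
With this numbering: a fluoro group at C-3; a methyl group at C-5.
Substituent prefixes are cited in alphabetical order (multiplying prefixes like di-/tri- are ignored for ordering).
Assembling the pieces gives 3-fluoro-5-methyloctanoic acid.

3-fluoro-5-methyloctanoic acid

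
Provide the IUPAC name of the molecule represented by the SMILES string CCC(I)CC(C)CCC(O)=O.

6-iodo-4-methyloctanoic acid

The longest chain bearing the –COOH group is 8 carbons long (octane).
A carboxylic acid (terminal –COOH) is the principal characteristic group, giving the suffix -oic acid.
Number the chain so that the carboxylic acid carbon is C-1 by definition.
This places an iodo group at C-6; a methyl group at C-4.
Prefixes are listed alphabetically: iodo, methyl.
The name is 6-iodo-4-methyloctanoic acid.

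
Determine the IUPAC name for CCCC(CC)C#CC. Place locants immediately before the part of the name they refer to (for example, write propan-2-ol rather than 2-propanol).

4-ethylhept-2-yne

Counting along the main chain through the multiple bond gives 7 carbons: the parent is heptane.
There is one C≡C triple bond, indicated by the ending -yne.
The numbering direction is chosen so that numbering from this end puts the triple bond at C-2 rather than C-5.
This places the triple bond between C-2 and C-3; an ethyl group at C-4.
The name is 4-ethylhept-2-yne.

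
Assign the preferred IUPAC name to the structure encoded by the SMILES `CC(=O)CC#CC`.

The longest carbon chain that includes the carbonyl and the multiple bond has 6 carbons, so the parent hydride is hexane.
The principal characteristic group is a ketone (C=O on an internal carbon), named with the suffix -one.
The chain contains a C≡C triple bond, so the unsaturation ending is -yne.
Number the chain so that numbering from this end puts the carbonyl group at C-2 rather than C-5.
With this numbering: the carbonyl at C-2; the triple bond between C-4 and C-5.
The name is hex-4-yn-2-one.

hex-4-yn-2-one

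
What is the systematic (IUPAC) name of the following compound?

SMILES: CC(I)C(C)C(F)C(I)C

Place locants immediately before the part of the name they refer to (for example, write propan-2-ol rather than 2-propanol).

3-fluoro-2,5-diiodo-4-methylhexane

The longest carbon chain is 6 atoms: the parent is hexane.
Number the chain so that the locant sets are identical either way, so the alphabetically earlier fluoro substituent takes the lower locant (3 rather than 4).
With this numbering: a fluoro group at C-3; iodo groups at C-2 and C-5; a methyl group at C-4.
Prefixes are listed alphabetically: fluoro, iodo, methyl.
Putting it together: 3-fluoro-2,5-diiodo-4-methylhexane.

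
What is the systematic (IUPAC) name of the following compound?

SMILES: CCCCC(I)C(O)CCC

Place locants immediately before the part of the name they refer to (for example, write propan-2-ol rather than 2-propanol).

Counting along the main chain through the –OH group gives 9 carbons: the parent is nonane.
An alcohol (–OH) is the principal characteristic group, giving the suffix -ol.
Choose the numbering such that numbering from this end puts the hydroxyl group at C-4 rather than C-6.
That gives the hydroxyl at C-4; an iodo group at C-5.
Putting it together: 5-iodononan-4-ol.

5-iodononan-4-ol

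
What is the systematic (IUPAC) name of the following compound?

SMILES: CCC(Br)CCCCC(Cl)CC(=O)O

8-bromo-3-chlorodecanoic acid

Counting along the main chain through the –COOH group gives 10 carbons: the parent is decane.
The highest-priority functional group is a carboxylic acid (terminal –COOH), so the name ends in -oic acid.
Number the chain so that the carboxylic acid carbon is C-1 by definition.
That gives a bromo group at C-8; a chloro group at C-3.
The substituents are ordered alphabetically, ignoring any di-/tri- multipliers.
Putting it together: 8-bromo-3-chlorodecanoic acid.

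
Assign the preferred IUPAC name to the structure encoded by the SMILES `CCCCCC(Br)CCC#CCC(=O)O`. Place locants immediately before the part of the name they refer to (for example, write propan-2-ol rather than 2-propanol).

The longest chain bearing the –COOH group and the multiple bond is 12 carbons long (dodecane).
The highest-priority functional group is a carboxylic acid (terminal –COOH), so the name ends in -oic acid.
A C≡C triple bond in the chain gives the infix -yne-.
Number the chain so that the carboxylic acid carbon is C-1 by definition.
With this numbering: the triple bond between C-3 and C-4; a bromo group at C-7.
The name is 7-bromododec-3-ynoic acid.

7-bromododec-3-ynoic acid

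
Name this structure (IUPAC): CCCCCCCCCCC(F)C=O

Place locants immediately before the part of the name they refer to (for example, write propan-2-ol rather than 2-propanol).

2-fluorododecanal

Counting along the main chain through the –CHO group gives 12 carbons: the parent is dodecane.
The highest-priority functional group is an aldehyde (terminal –CHO), so the name ends in -al.
Choose the numbering such that the aldehyde carbon is C-1 by definition.
With this numbering: a fluoro group at C-2.
Assembling the pieces gives 2-fluorododecanal.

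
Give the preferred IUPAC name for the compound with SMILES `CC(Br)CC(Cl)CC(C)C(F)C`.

7-bromo-5-chloro-2-fluoro-3-methyloctane

The longest carbon chain is 8 atoms: the parent is octane.
The numbering direction is chosen so that the substituent locant set {2,3,5,7} is lower than {2,4,6,7} at the first point of difference.
That gives a bromo group at C-7; a chloro group at C-5; a fluoro group at C-2; a methyl group at C-3.
The substituents are ordered alphabetically, ignoring any di-/tri- multipliers.
Assembling the pieces gives 7-bromo-5-chloro-2-fluoro-3-methyloctane.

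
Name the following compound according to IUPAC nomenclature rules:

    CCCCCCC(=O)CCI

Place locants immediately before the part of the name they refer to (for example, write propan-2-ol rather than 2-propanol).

1-iodononan-3-one

Counting along the main chain through the carbonyl gives 9 carbons: the parent is nonane.
The principal characteristic group is a ketone (C=O on an internal carbon), named with the suffix -one.
The numbering direction is chosen so that numbering from this end puts the carbonyl group at C-3 rather than C-7.
That gives the carbonyl at C-3; an iodo group at C-1.
Assembling the pieces gives 1-iodononan-3-one.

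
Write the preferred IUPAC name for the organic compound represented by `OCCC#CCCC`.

The longest carbon chain that includes the –OH group and the multiple bond has 7 carbons, so the parent hydride is heptane.
An alcohol (–OH) is the principal characteristic group, giving the suffix -ol.
The chain contains a C≡C triple bond, so the unsaturation ending is -yne.
Choose the numbering such that numbering from this end puts the hydroxyl group at C-1 rather than C-7.
That gives the hydroxyl at C-1; the triple bond between C-3 and C-4.
Putting it together: hept-3-yn-1-ol.

hept-3-yn-1-ol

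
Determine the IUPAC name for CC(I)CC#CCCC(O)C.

The longest carbon chain that includes the –OH group and the multiple bond has 9 carbons, so the parent hydride is nonane.
An alcohol (–OH) is the principal characteristic group, giving the suffix -ol.
The chain contains a C≡C triple bond, so the unsaturation ending is -yne.
Number the chain so that numbering from this end puts the hydroxyl group at C-2 rather than C-8.
With this numbering: the hydroxyl at C-2; the triple bond between C-5 and C-6; an iodo group at C-8.
Assembling the pieces gives 8-iodonon-5-yn-2-ol.

8-iodonon-5-yn-2-ol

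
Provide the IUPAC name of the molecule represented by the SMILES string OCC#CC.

The longest chain bearing the –OH group and the multiple bond is 4 carbons long (butane).
The highest-priority functional group is an alcohol (–OH), so the name ends in -ol.
A C≡C triple bond in the chain gives the infix -yne-.
Number the chain so that numbering from this end puts the hydroxyl group at C-1 rather than C-4.
This places the hydroxyl at C-1; the triple bond between C-2 and C-3.
Putting it together: but-2-yn-1-ol.

but-2-yn-1-ol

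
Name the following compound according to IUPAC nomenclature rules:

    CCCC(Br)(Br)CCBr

1,3,3-tribromohexane

The parent chain contains 6 carbons (hexane).
Choose the numbering such that the substituent locant set {1,3,3} is lower than {4,4,6} at the first point of difference.
This places bromo groups at C-1 and C-3 (×2).
Assembling the pieces gives 1,3,3-tribromohexane.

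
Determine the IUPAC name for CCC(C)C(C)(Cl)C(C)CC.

4-chloro-3,4,5-trimethylheptane

The parent chain contains 7 carbons (heptane).
The molecule is symmetric, so either numbering direction gives the same locants.
With this numbering: a chloro group at C-4; methyl groups at C-3 and C-4 and C-5.
Substituent prefixes are cited in alphabetical order (multiplying prefixes like di-/tri- are ignored for ordering).
Assembling the pieces gives 4-chloro-3,4,5-trimethylheptane.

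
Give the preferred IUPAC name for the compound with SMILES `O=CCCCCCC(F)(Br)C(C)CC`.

7-bromo-7-fluoro-8-methyldecanal

Counting along the main chain through the –CHO group gives 10 carbons: the parent is decane.
The highest-priority functional group is an aldehyde (terminal –CHO), so the name ends in -al.
Number the chain so that the aldehyde carbon is C-1 by definition.
With this numbering: a bromo group at C-7; a fluoro group at C-7; a methyl group at C-8.
Prefixes are listed alphabetically: bromo, fluoro, methyl.
Assembling the pieces gives 7-bromo-7-fluoro-8-methyldecanal.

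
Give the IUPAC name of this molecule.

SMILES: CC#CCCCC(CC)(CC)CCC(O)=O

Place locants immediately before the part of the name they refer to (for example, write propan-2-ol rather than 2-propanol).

The longest carbon chain that includes the –COOH group and the multiple bond has 10 carbons, so the parent hydride is decane.
The highest-priority functional group is a carboxylic acid (terminal –COOH), so the name ends in -oic acid.
The chain contains a C≡C triple bond, so the unsaturation ending is -yne.
Number the chain so that the carboxylic acid carbon is C-1 by definition.
This places the triple bond between C-8 and C-9; two ethyl groups at C-4.
The name is 4,4-diethyldec-8-ynoic acid.

4,4-diethyldec-8-ynoic acid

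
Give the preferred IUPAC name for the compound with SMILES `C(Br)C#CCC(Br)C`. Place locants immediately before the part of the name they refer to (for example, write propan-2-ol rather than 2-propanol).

1,5-dibromohex-2-yne

The longest carbon chain that includes the multiple bond has 6 carbons, so the parent hydride is hexane.
There is one C≡C triple bond, indicated by the ending -yne.
Number the chain so that numbering from this end puts the triple bond at C-2 rather than C-4.
With this numbering: the triple bond between C-2 and C-3; bromo groups at C-1 and C-5.
The name is 1,5-dibromohex-2-yne.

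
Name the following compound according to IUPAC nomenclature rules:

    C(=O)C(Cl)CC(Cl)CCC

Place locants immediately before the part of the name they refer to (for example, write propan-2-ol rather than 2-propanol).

The longest carbon chain that includes the –CHO group has 7 carbons, so the parent hydride is heptane.
The highest-priority functional group is an aldehyde (terminal –CHO), so the name ends in -al.
Number the chain so that the aldehyde carbon is C-1 by definition.
With this numbering: chloro groups at C-2 and C-4.
The name is 2,4-dichloroheptanal.

2,4-dichloroheptanal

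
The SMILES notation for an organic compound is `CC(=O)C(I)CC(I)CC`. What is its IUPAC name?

3,5-diiodoheptan-2-one

The longest carbon chain that includes the carbonyl has 7 carbons, so the parent hydride is heptane.
A ketone (C=O on an internal carbon) is the principal characteristic group, giving the suffix -one.
The numbering direction is chosen so that numbering from this end puts the carbonyl group at C-2 rather than C-6.
This places the carbonyl at C-2; iodo groups at C-3 and C-5.
Assembling the pieces gives 3,5-diiodoheptan-2-one.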